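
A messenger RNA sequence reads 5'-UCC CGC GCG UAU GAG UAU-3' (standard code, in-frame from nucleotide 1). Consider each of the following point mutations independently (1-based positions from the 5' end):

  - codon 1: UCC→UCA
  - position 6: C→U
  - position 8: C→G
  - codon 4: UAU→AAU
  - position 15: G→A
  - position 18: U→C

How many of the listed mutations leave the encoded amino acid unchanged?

Codon 1: UCC (Ser) → UCA (Ser) — synonymous.
Codon 2: CGC (Arg) → CGU (Arg) — synonymous.
Codon 3: GCG (Ala) → GGG (Gly) — missense.
Codon 4: UAU (Tyr) → AAU (Asn) — missense.
Codon 5: GAG (Glu) → GAA (Glu) — synonymous.
Codon 6: UAU (Tyr) → UAC (Tyr) — synonymous.
Synonymous: 4 of 6.

4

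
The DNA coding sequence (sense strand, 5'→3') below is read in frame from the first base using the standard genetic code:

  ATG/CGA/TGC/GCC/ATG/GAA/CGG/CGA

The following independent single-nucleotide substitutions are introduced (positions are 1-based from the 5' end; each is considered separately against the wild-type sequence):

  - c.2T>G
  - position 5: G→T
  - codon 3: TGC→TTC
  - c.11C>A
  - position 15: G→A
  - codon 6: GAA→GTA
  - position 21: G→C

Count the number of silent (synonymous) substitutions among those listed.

Codon 1: ATG (Met) → AGG (Arg) — missense.
Codon 2: CGA (Arg) → CTA (Leu) — missense.
Codon 3: TGC (Cys) → TTC (Phe) — missense.
Codon 4: GCC (Ala) → GAC (Asp) — missense.
Codon 5: ATG (Met) → ATA (Ile) — missense.
Codon 6: GAA (Glu) → GTA (Val) — missense.
Codon 7: CGG (Arg) → CGC (Arg) — synonymous.
Synonymous: 1 of 7.

1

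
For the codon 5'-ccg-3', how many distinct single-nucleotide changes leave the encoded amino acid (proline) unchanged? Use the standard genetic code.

3

Position 1: none → 0 synonymous.
Position 2: none → 0 synonymous.
Position 3: CCU, CCC, CCA → 3 synonymous.
Total: 0 + 0 + 3 = 3.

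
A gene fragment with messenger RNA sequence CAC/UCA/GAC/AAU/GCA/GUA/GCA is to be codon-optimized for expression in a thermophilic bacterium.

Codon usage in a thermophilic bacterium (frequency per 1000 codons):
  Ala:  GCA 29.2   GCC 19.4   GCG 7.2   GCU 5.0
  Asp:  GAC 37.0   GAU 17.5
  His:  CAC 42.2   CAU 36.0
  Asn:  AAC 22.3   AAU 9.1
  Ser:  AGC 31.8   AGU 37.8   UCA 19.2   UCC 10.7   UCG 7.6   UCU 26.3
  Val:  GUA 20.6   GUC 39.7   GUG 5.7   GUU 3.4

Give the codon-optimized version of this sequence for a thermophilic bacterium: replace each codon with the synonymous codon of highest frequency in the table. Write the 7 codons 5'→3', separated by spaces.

Codon 1 (His): best is CAC at 42.2.
Codon 2 (Ser): best is AGU at 37.8.
Codon 3 (Asp): best is GAC at 37.0.
Codon 4 (Asn): best is AAC at 22.3.
Codon 5 (Ala): best is GCA at 29.2.
Codon 6 (Val): best is GUC at 39.7.
Codon 7 (Ala): best is GCA at 29.2.

CAC AGU GAC AAC GCA GUC GCA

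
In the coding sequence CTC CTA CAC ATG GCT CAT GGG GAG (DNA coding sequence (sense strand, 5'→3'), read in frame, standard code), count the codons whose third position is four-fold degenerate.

Codon 1 CTC (Leu): third position 4-fold.
Codon 2 CTA (Leu): third position 4-fold.
Codon 3 CAC (His): third position 2-fold.
Codon 4 ATG (Met): third position 1-fold.
Codon 5 GCT (Ala): third position 4-fold.
Codon 6 CAT (His): third position 2-fold.
Codon 7 GGG (Gly): third position 4-fold.
Codon 8 GAG (Glu): third position 2-fold.
Four-fold degenerate third positions: 4.

4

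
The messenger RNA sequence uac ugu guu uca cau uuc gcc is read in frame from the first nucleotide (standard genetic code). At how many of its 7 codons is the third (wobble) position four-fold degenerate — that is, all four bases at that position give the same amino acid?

Codon 1 UAC (Tyr): third position 2-fold.
Codon 2 UGU (Cys): third position 2-fold.
Codon 3 GUU (Val): third position 4-fold.
Codon 4 UCA (Ser): third position 4-fold.
Codon 5 CAU (His): third position 2-fold.
Codon 6 UUC (Phe): third position 2-fold.
Codon 7 GCC (Ala): third position 4-fold.
Four-fold degenerate third positions: 3.

3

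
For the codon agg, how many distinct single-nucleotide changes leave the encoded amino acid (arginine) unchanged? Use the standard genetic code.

2

Position 1: CGG → 1 synonymous.
Position 2: none → 0 synonymous.
Position 3: AGA → 1 synonymous.
Total: 1 + 0 + 1 = 2.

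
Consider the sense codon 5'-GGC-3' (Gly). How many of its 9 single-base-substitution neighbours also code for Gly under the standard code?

3

Position 1: none → 0 synonymous.
Position 2: none → 0 synonymous.
Position 3: GGU, GGA, GGG → 3 synonymous.
Total: 0 + 0 + 3 = 3.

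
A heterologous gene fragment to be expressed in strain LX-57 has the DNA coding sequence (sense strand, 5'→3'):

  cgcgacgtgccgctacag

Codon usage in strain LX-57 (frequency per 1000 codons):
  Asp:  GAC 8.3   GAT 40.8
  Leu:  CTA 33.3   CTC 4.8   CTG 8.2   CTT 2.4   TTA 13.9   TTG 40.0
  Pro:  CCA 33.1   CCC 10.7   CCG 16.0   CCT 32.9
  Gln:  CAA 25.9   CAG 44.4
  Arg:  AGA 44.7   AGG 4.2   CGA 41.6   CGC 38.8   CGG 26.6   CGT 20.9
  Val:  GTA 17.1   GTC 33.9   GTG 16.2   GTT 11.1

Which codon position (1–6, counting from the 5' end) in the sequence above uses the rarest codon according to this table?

2

Codon 1 CGC (Arg): 38.8 per 1000.
Codon 2 GAC (Asp): 8.3 per 1000.
Codon 3 GTG (Val): 16.2 per 1000.
Codon 4 CCG (Pro): 16.0 per 1000.
Codon 5 CTA (Leu): 33.3 per 1000.
Codon 6 CAG (Gln): 44.4 per 1000.
Lowest frequency is 8.3 at codon 2.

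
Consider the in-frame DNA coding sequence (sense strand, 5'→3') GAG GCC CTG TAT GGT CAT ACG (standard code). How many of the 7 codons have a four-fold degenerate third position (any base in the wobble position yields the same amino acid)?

Codon 1 GAG (Glu): third position 2-fold.
Codon 2 GCC (Ala): third position 4-fold.
Codon 3 CTG (Leu): third position 4-fold.
Codon 4 TAT (Tyr): third position 2-fold.
Codon 5 GGT (Gly): third position 4-fold.
Codon 6 CAT (His): third position 2-fold.
Codon 7 ACG (Thr): third position 4-fold.
Four-fold degenerate third positions: 4.

4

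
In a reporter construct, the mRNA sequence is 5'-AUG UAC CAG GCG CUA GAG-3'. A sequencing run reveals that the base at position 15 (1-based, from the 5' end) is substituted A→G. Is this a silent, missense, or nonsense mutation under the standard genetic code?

silent

Position 15 falls in codon 5: CUA → Leu.
After the substitution the codon is CUG → Leu.
Both encode Leu, so the change is synonymous.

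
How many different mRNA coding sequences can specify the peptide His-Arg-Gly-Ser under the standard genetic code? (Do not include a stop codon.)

288

His: 2 codons.
Arg: 6 codons.
Gly: 4 codons.
Ser: 6 codons.
2 × 6 × 4 × 6 = 288.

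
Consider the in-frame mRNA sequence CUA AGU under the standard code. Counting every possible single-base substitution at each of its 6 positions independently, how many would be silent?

5

Codon 1 (CUA, Leu): 4 synonymous substitutions.
Codon 2 (AGU, Ser): 1 synonymous substitution.
Total: 4 + 1 = 5.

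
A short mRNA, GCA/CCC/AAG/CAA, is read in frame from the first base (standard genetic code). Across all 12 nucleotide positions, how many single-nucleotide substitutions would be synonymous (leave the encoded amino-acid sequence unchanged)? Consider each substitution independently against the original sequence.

Codon 1 (GCA, Ala): 3 synonymous substitutions.
Codon 2 (CCC, Pro): 3 synonymous substitutions.
Codon 3 (AAG, Lys): 1 synonymous substitution.
Codon 4 (CAA, Gln): 1 synonymous substitution.
Total: 3 + 3 + 1 + 1 = 8.

8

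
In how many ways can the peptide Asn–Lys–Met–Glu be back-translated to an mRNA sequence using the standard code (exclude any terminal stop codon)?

Asn: 2 codons.
Lys: 2 codons.
Met: 1 codon.
Glu: 2 codons.
2 × 2 × 1 × 2 = 8.

8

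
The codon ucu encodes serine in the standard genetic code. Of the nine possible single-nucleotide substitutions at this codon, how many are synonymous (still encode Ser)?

Position 1: none → 0 synonymous.
Position 2: none → 0 synonymous.
Position 3: UCC, UCA, UCG → 3 synonymous.
Total: 0 + 0 + 3 = 3.

3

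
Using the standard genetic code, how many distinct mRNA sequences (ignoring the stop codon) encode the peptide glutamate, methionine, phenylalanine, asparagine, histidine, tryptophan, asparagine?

Glu: 2 codons.
Met: 1 codon.
Phe: 2 codons.
Asn: 2 codons.
His: 2 codons.
Trp: 1 codon.
Asn: 2 codons.
2 × 1 × 2 × 2 × 2 × 1 × 2 = 32.

32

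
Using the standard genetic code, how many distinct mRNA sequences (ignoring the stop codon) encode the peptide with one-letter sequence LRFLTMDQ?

6912

Leu: 6 codons.
Arg: 6 codons.
Phe: 2 codons.
Leu: 6 codons.
Thr: 4 codons.
Met: 1 codon.
Asp: 2 codons.
Gln: 2 codons.
6 × 6 × 2 × 6 × 4 × 1 × 2 × 2 = 6912.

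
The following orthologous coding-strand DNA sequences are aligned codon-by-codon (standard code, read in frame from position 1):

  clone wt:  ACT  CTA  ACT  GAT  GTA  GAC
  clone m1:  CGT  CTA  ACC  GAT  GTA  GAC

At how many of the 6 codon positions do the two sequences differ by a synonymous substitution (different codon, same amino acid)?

Codon 1: ACT Thr / CGT Arg — nonsynonymous.
Codon 2: CTA Leu / CTA Leu — identical.
Codon 3: ACT Thr / ACC Thr — synonymous.
Codon 4: GAT Asp / GAT Asp — identical.
Codon 5: GTA Val / GTA Val — identical.
Codon 6: GAC Asp / GAC Asp — identical.
Synonymous differences: 1.

1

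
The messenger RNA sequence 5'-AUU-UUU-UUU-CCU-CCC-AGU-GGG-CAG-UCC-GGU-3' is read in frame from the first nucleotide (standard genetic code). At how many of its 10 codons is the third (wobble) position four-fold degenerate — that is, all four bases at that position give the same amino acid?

5

Codon 1 AUU (Ile): third position 3-fold.
Codon 2 UUU (Phe): third position 2-fold.
Codon 3 UUU (Phe): third position 2-fold.
Codon 4 CCU (Pro): third position 4-fold.
Codon 5 CCC (Pro): third position 4-fold.
Codon 6 AGU (Ser): third position 2-fold.
Codon 7 GGG (Gly): third position 4-fold.
Codon 8 CAG (Gln): third position 2-fold.
Codon 9 UCC (Ser): third position 4-fold.
Codon 10 GGU (Gly): third position 4-fold.
Four-fold degenerate third positions: 5.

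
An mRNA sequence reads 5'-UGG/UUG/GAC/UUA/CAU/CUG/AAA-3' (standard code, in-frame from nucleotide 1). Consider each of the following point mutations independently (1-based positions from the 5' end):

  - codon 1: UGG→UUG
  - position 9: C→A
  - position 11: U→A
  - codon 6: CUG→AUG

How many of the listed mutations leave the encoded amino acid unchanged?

0

Codon 1: UGG (Trp) → UUG (Leu) — missense.
Codon 3: GAC (Asp) → GAA (Glu) — missense.
Codon 4: UUA (Leu) → UAA (Stop) — nonsense.
Codon 6: CUG (Leu) → AUG (Met) — missense.
Synonymous: 0 of 4.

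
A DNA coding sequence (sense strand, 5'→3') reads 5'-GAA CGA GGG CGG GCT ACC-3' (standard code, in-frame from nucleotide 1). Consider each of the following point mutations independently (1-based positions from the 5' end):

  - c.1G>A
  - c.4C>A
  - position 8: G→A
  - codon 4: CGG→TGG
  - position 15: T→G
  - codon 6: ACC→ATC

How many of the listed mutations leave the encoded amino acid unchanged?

Codon 1: GAA (Glu) → AAA (Lys) — missense.
Codon 2: CGA (Arg) → AGA (Arg) — synonymous.
Codon 3: GGG (Gly) → GAG (Glu) — missense.
Codon 4: CGG (Arg) → TGG (Trp) — missense.
Codon 5: GCT (Ala) → GCG (Ala) — synonymous.
Codon 6: ACC (Thr) → ATC (Ile) — missense.
Synonymous: 2 of 6.

2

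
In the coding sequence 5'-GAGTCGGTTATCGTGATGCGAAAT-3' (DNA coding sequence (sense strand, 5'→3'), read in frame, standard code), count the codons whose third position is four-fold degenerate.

4

Codon 1 GAG (Glu): third position 2-fold.
Codon 2 TCG (Ser): third position 4-fold.
Codon 3 GTT (Val): third position 4-fold.
Codon 4 ATC (Ile): third position 3-fold.
Codon 5 GTG (Val): third position 4-fold.
Codon 6 ATG (Met): third position 1-fold.
Codon 7 CGA (Arg): third position 4-fold.
Codon 8 AAT (Asn): third position 2-fold.
Four-fold degenerate third positions: 4.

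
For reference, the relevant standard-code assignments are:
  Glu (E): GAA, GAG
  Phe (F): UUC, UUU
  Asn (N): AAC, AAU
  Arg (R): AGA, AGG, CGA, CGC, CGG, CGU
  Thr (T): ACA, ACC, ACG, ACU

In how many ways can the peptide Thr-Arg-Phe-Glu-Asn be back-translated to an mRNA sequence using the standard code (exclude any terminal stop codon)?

192

Thr: 4 codons.
Arg: 6 codons.
Phe: 2 codons.
Glu: 2 codons.
Asn: 2 codons.
4 × 6 × 2 × 2 × 2 = 192.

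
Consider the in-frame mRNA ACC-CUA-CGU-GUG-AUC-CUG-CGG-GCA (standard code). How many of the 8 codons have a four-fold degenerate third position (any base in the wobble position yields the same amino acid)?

7

Codon 1 ACC (Thr): third position 4-fold.
Codon 2 CUA (Leu): third position 4-fold.
Codon 3 CGU (Arg): third position 4-fold.
Codon 4 GUG (Val): third position 4-fold.
Codon 5 AUC (Ile): third position 3-fold.
Codon 6 CUG (Leu): third position 4-fold.
Codon 7 CGG (Arg): third position 4-fold.
Codon 8 GCA (Ala): third position 4-fold.
Four-fold degenerate third positions: 7.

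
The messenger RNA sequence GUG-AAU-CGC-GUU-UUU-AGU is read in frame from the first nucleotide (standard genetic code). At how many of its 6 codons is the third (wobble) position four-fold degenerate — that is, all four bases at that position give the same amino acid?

Codon 1 GUG (Val): third position 4-fold.
Codon 2 AAU (Asn): third position 2-fold.
Codon 3 CGC (Arg): third position 4-fold.
Codon 4 GUU (Val): third position 4-fold.
Codon 5 UUU (Phe): third position 2-fold.
Codon 6 AGU (Ser): third position 2-fold.
Four-fold degenerate third positions: 3.

3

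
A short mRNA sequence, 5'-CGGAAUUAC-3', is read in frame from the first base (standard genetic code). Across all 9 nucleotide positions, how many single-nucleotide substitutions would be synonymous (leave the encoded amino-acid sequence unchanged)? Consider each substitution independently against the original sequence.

Codon 1 (CGG, Arg): 4 synonymous substitutions.
Codon 2 (AAU, Asn): 1 synonymous substitution.
Codon 3 (UAC, Tyr): 1 synonymous substitution.
Total: 4 + 1 + 1 = 6.

6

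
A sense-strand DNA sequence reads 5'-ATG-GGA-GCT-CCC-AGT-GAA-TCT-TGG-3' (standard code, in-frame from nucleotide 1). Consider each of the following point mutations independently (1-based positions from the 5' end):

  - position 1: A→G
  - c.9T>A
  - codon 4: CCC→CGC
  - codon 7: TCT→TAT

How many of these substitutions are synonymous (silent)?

1

Codon 1: ATG (Met) → GTG (Val) — missense.
Codon 3: GCT (Ala) → GCA (Ala) — synonymous.
Codon 4: CCC (Pro) → CGC (Arg) — missense.
Codon 7: TCT (Ser) → TAT (Tyr) — missense.
Synonymous: 1 of 4.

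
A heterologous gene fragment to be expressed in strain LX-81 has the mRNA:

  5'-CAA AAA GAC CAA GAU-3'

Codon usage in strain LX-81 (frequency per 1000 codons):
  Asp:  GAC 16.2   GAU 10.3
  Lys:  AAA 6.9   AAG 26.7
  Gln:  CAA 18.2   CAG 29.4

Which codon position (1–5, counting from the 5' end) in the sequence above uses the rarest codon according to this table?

2

Codon 1 CAA (Gln): 18.2 per 1000.
Codon 2 AAA (Lys): 6.9 per 1000.
Codon 3 GAC (Asp): 16.2 per 1000.
Codon 4 CAA (Gln): 18.2 per 1000.
Codon 5 GAU (Asp): 10.3 per 1000.
Lowest frequency is 6.9 at codon 2.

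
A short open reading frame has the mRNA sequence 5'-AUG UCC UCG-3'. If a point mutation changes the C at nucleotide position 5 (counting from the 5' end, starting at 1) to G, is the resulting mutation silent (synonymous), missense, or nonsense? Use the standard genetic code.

Position 5 falls in codon 2: UCC → Ser.
After the substitution the codon is UGC → Cys.
Ser ≠ Cys, so this is a missense mutation.

missense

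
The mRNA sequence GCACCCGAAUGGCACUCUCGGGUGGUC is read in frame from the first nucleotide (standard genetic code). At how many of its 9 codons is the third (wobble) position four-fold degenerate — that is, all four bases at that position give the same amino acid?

Codon 1 GCA (Ala): third position 4-fold.
Codon 2 CCC (Pro): third position 4-fold.
Codon 3 GAA (Glu): third position 2-fold.
Codon 4 UGG (Trp): third position 1-fold.
Codon 5 CAC (His): third position 2-fold.
Codon 6 UCU (Ser): third position 4-fold.
Codon 7 CGG (Arg): third position 4-fold.
Codon 8 GUG (Val): third position 4-fold.
Codon 9 GUC (Val): third position 4-fold.
Four-fold degenerate third positions: 6.

6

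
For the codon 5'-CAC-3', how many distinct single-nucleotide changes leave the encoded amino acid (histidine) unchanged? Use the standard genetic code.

Position 1: none → 0 synonymous.
Position 2: none → 0 synonymous.
Position 3: CAU → 1 synonymous.
Total: 0 + 0 + 1 = 1.

1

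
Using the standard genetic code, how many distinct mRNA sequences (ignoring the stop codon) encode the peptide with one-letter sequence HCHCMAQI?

His: 2 codons.
Cys: 2 codons.
His: 2 codons.
Cys: 2 codons.
Met: 1 codon.
Ala: 4 codons.
Gln: 2 codons.
Ile: 3 codons.
2 × 2 × 2 × 2 × 1 × 4 × 2 × 3 = 384.

384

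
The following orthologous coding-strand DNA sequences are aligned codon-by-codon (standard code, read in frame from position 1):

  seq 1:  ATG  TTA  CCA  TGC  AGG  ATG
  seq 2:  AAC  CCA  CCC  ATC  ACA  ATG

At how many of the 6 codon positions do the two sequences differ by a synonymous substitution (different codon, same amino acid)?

Codon 1: ATG Met / AAC Asn — nonsynonymous.
Codon 2: TTA Leu / CCA Pro — nonsynonymous.
Codon 3: CCA Pro / CCC Pro — synonymous.
Codon 4: TGC Cys / ATC Ile — nonsynonymous.
Codon 5: AGG Arg / ACA Thr — nonsynonymous.
Codon 6: ATG Met / ATG Met — identical.
Synonymous differences: 1.

1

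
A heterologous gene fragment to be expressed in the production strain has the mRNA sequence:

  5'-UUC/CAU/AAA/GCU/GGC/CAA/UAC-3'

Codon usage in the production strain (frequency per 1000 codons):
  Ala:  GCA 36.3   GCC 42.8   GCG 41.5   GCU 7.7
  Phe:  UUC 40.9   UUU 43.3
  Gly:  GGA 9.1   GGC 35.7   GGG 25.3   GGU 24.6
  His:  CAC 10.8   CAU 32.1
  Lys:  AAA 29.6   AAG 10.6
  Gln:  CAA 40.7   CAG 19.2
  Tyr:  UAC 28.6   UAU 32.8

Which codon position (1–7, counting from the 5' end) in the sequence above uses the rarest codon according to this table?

Codon 1 UUC (Phe): 40.9 per 1000.
Codon 2 CAU (His): 32.1 per 1000.
Codon 3 AAA (Lys): 29.6 per 1000.
Codon 4 GCU (Ala): 7.7 per 1000.
Codon 5 GGC (Gly): 35.7 per 1000.
Codon 6 CAA (Gln): 40.7 per 1000.
Codon 7 UAC (Tyr): 28.6 per 1000.
Lowest frequency is 7.7 at codon 4.

4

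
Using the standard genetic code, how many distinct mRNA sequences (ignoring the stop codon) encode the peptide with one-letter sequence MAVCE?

Met: 1 codon.
Ala: 4 codons.
Val: 4 codons.
Cys: 2 codons.
Glu: 2 codons.
1 × 4 × 4 × 2 × 2 = 64.

64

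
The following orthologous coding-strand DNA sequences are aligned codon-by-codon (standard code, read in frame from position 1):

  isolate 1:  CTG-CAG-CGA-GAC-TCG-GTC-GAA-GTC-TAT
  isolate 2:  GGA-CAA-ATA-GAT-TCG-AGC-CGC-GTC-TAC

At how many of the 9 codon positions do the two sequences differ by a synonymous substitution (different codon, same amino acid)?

3

Codon 1: CTG Leu / GGA Gly — nonsynonymous.
Codon 2: CAG Gln / CAA Gln — synonymous.
Codon 3: CGA Arg / ATA Ile — nonsynonymous.
Codon 4: GAC Asp / GAT Asp — synonymous.
Codon 5: TCG Ser / TCG Ser — identical.
Codon 6: GTC Val / AGC Ser — nonsynonymous.
Codon 7: GAA Glu / CGC Arg — nonsynonymous.
Codon 8: GTC Val / GTC Val — identical.
Codon 9: TAT Tyr / TAC Tyr — synonymous.
Synonymous differences: 3.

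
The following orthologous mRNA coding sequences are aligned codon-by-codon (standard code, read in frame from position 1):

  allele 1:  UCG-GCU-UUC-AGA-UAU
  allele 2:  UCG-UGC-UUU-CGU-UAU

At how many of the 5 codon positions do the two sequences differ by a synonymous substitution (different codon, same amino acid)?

2

Codon 1: UCG Ser / UCG Ser — identical.
Codon 2: GCU Ala / UGC Cys — nonsynonymous.
Codon 3: UUC Phe / UUU Phe — synonymous.
Codon 4: AGA Arg / CGU Arg — synonymous.
Codon 5: UAU Tyr / UAU Tyr — identical.
Synonymous differences: 2.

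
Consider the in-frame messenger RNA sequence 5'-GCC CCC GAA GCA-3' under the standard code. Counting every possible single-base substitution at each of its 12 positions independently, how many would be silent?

10

Codon 1 (GCC, Ala): 3 synonymous substitutions.
Codon 2 (CCC, Pro): 3 synonymous substitutions.
Codon 3 (GAA, Glu): 1 synonymous substitution.
Codon 4 (GCA, Ala): 3 synonymous substitutions.
Total: 3 + 3 + 1 + 3 = 10.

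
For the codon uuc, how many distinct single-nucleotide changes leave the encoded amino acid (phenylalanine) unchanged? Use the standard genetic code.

Position 1: none → 0 synonymous.
Position 2: none → 0 synonymous.
Position 3: UUU → 1 synonymous.
Total: 0 + 0 + 1 = 1.

1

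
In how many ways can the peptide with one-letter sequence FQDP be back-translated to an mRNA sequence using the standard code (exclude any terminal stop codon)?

Phe: 2 codons.
Gln: 2 codons.
Asp: 2 codons.
Pro: 4 codons.
2 × 2 × 2 × 4 = 32.

32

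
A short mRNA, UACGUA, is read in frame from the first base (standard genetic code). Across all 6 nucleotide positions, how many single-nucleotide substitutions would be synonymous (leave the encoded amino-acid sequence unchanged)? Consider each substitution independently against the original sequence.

4

Codon 1 (UAC, Tyr): 1 synonymous substitution.
Codon 2 (GUA, Val): 3 synonymous substitutions.
Total: 1 + 3 = 4.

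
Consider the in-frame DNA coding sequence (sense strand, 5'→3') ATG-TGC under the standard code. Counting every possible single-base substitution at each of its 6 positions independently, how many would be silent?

1

Codon 1 (ATG, Met): 0 synonymous substitutions.
Codon 2 (TGC, Cys): 1 synonymous substitution.
Total: 0 + 1 = 1.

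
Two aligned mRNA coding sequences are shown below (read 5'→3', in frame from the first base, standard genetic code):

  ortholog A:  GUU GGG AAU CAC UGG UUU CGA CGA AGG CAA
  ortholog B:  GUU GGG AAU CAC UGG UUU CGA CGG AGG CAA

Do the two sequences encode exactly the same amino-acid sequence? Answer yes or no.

yes

Codon 1: GUU Val / GUU Val — identical.
Codon 2: GGG Gly / GGG Gly — identical.
Codon 3: AAU Asn / AAU Asn — identical.
Codon 4: CAC His / CAC His — identical.
Codon 5: UGG Trp / UGG Trp — identical.
Codon 6: UUU Phe / UUU Phe — identical.
Codon 7: CGA Arg / CGA Arg — identical.
Codon 8: CGA Arg / CGG Arg — synonymous.
Codon 9: AGG Arg / AGG Arg — identical.
Codon 10: CAA Gln / CAA Gln — identical.
Nonsynonymous differences: 0 → same protein.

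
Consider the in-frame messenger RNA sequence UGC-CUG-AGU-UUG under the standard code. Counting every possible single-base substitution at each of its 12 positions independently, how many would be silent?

Codon 1 (UGC, Cys): 1 synonymous substitution.
Codon 2 (CUG, Leu): 4 synonymous substitutions.
Codon 3 (AGU, Ser): 1 synonymous substitution.
Codon 4 (UUG, Leu): 2 synonymous substitutions.
Total: 1 + 4 + 1 + 2 = 8.

8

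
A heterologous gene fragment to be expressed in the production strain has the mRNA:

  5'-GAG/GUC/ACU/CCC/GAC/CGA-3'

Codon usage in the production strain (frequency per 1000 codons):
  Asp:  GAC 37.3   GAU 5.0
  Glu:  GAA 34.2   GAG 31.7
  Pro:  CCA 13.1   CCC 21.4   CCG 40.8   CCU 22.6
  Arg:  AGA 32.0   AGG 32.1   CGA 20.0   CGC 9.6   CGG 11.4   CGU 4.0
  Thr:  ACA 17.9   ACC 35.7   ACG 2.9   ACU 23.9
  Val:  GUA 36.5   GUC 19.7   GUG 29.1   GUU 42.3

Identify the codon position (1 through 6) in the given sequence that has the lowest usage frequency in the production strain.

Codon 1 GAG (Glu): 31.7 per 1000.
Codon 2 GUC (Val): 19.7 per 1000.
Codon 3 ACU (Thr): 23.9 per 1000.
Codon 4 CCC (Pro): 21.4 per 1000.
Codon 5 GAC (Asp): 37.3 per 1000.
Codon 6 CGA (Arg): 20.0 per 1000.
Lowest frequency is 19.7 at codon 2.

2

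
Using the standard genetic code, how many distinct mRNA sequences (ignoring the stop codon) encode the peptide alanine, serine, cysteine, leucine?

288

Ala: 4 codons.
Ser: 6 codons.
Cys: 2 codons.
Leu: 6 codons.
4 × 6 × 2 × 6 = 288.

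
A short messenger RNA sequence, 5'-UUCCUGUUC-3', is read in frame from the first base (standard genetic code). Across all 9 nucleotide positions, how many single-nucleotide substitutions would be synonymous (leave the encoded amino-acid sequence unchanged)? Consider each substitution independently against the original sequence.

Codon 1 (UUC, Phe): 1 synonymous substitution.
Codon 2 (CUG, Leu): 4 synonymous substitutions.
Codon 3 (UUC, Phe): 1 synonymous substitution.
Total: 1 + 4 + 1 = 6.

6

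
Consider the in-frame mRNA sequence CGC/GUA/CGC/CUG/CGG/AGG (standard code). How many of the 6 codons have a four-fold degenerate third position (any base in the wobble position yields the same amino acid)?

5

Codon 1 CGC (Arg): third position 4-fold.
Codon 2 GUA (Val): third position 4-fold.
Codon 3 CGC (Arg): third position 4-fold.
Codon 4 CUG (Leu): third position 4-fold.
Codon 5 CGG (Arg): third position 4-fold.
Codon 6 AGG (Arg): third position 2-fold.
Four-fold degenerate third positions: 5.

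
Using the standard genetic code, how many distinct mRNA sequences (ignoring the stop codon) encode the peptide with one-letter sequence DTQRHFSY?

4608

Asp: 2 codons.
Thr: 4 codons.
Gln: 2 codons.
Arg: 6 codons.
His: 2 codons.
Phe: 2 codons.
Ser: 6 codons.
Tyr: 2 codons.
2 × 4 × 2 × 6 × 2 × 2 × 6 × 2 = 4608.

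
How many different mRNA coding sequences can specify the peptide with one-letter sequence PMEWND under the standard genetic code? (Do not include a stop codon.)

Pro: 4 codons.
Met: 1 codon.
Glu: 2 codons.
Trp: 1 codon.
Asn: 2 codons.
Asp: 2 codons.
4 × 1 × 2 × 1 × 2 × 2 = 32.

32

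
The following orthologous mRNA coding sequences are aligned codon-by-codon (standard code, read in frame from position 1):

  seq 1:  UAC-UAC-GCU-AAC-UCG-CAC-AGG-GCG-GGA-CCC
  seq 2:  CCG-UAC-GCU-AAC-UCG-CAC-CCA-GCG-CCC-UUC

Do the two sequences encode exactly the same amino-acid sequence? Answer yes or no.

no

Codon 1: UAC Tyr / CCG Pro — nonsynonymous.
Codon 2: UAC Tyr / UAC Tyr — identical.
Codon 3: GCU Ala / GCU Ala — identical.
Codon 4: AAC Asn / AAC Asn — identical.
Codon 5: UCG Ser / UCG Ser — identical.
Codon 6: CAC His / CAC His — identical.
Codon 7: AGG Arg / CCA Pro — nonsynonymous.
Codon 8: GCG Ala / GCG Ala — identical.
Codon 9: GGA Gly / CCC Pro — nonsynonymous.
Codon 10: CCC Pro / UUC Phe — nonsynonymous.
Nonsynonymous differences: 4 → different protein.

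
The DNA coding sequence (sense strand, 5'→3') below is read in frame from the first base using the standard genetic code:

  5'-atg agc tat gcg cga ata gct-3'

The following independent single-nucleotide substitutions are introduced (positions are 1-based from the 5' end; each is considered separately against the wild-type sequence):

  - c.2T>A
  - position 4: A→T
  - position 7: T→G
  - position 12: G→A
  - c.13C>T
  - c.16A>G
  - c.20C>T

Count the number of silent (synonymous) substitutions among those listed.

1

Codon 1: ATG (Met) → AAG (Lys) — missense.
Codon 2: AGC (Ser) → TGC (Cys) — missense.
Codon 3: TAT (Tyr) → GAT (Asp) — missense.
Codon 4: GCG (Ala) → GCA (Ala) — synonymous.
Codon 5: CGA (Arg) → TGA (Stop) — nonsense.
Codon 6: ATA (Ile) → GTA (Val) — missense.
Codon 7: GCT (Ala) → GTT (Val) — missense.
Synonymous: 1 of 7.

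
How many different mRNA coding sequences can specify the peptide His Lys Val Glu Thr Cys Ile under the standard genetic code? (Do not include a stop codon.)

His: 2 codons.
Lys: 2 codons.
Val: 4 codons.
Glu: 2 codons.
Thr: 4 codons.
Cys: 2 codons.
Ile: 3 codons.
2 × 2 × 4 × 2 × 4 × 2 × 3 = 768.

768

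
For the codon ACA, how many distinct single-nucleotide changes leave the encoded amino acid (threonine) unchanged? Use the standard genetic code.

3

Position 1: none → 0 synonymous.
Position 2: none → 0 synonymous.
Position 3: ACU, ACC, ACG → 3 synonymous.
Total: 0 + 0 + 3 = 3.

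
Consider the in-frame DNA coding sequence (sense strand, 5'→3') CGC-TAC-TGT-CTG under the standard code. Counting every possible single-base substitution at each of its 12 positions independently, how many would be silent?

9

Codon 1 (CGC, Arg): 3 synonymous substitutions.
Codon 2 (TAC, Tyr): 1 synonymous substitution.
Codon 3 (TGT, Cys): 1 synonymous substitution.
Codon 4 (CTG, Leu): 4 synonymous substitutions.
Total: 3 + 1 + 1 + 4 = 9.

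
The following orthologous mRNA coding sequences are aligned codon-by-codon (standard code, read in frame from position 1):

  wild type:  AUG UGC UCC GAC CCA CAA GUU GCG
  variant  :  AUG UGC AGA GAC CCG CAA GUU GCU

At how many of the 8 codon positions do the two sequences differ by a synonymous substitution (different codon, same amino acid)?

Codon 1: AUG Met / AUG Met — identical.
Codon 2: UGC Cys / UGC Cys — identical.
Codon 3: UCC Ser / AGA Arg — nonsynonymous.
Codon 4: GAC Asp / GAC Asp — identical.
Codon 5: CCA Pro / CCG Pro — synonymous.
Codon 6: CAA Gln / CAA Gln — identical.
Codon 7: GUU Val / GUU Val — identical.
Codon 8: GCG Ala / GCU Ala — synonymous.
Synonymous differences: 2.

2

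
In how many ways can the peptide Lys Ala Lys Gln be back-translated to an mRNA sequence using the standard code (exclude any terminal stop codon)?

32

Lys: 2 codons.
Ala: 4 codons.
Lys: 2 codons.
Gln: 2 codons.
2 × 4 × 2 × 2 = 32.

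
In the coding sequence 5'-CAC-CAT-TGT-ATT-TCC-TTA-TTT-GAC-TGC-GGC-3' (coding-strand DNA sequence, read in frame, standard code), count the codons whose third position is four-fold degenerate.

2

Codon 1 CAC (His): third position 2-fold.
Codon 2 CAT (His): third position 2-fold.
Codon 3 TGT (Cys): third position 2-fold.
Codon 4 ATT (Ile): third position 3-fold.
Codon 5 TCC (Ser): third position 4-fold.
Codon 6 TTA (Leu): third position 2-fold.
Codon 7 TTT (Phe): third position 2-fold.
Codon 8 GAC (Asp): third position 2-fold.
Codon 9 TGC (Cys): third position 2-fold.
Codon 10 GGC (Gly): third position 4-fold.
Four-fold degenerate third positions: 2.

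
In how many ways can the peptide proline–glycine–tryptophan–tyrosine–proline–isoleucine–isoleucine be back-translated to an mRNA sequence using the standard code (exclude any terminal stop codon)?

1152

Pro: 4 codons.
Gly: 4 codons.
Trp: 1 codon.
Tyr: 2 codons.
Pro: 4 codons.
Ile: 3 codons.
Ile: 3 codons.
4 × 4 × 1 × 2 × 4 × 3 × 3 = 1152.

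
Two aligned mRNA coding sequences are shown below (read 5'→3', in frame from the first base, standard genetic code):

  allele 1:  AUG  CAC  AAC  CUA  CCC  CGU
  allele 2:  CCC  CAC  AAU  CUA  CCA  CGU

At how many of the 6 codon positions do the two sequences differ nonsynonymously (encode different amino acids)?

Codon 1: AUG Met / CCC Pro — nonsynonymous.
Codon 2: CAC His / CAC His — identical.
Codon 3: AAC Asn / AAU Asn — synonymous.
Codon 4: CUA Leu / CUA Leu — identical.
Codon 5: CCC Pro / CCA Pro — synonymous.
Codon 6: CGU Arg / CGU Arg — identical.
Nonsynonymous differences: 1.

1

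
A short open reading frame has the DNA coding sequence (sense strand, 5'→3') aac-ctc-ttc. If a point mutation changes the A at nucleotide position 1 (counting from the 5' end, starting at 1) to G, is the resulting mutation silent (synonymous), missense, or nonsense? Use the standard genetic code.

Position 1 falls in codon 1: AAC → Asn.
After the substitution the codon is GAC → Asp.
Asn ≠ Asp, so this is a missense mutation.

missense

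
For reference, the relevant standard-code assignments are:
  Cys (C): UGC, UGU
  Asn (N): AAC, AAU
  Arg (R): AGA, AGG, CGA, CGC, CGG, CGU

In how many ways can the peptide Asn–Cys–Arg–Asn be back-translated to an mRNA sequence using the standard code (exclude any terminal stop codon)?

Asn: 2 codons.
Cys: 2 codons.
Arg: 6 codons.
Asn: 2 codons.
2 × 2 × 6 × 2 = 48.

48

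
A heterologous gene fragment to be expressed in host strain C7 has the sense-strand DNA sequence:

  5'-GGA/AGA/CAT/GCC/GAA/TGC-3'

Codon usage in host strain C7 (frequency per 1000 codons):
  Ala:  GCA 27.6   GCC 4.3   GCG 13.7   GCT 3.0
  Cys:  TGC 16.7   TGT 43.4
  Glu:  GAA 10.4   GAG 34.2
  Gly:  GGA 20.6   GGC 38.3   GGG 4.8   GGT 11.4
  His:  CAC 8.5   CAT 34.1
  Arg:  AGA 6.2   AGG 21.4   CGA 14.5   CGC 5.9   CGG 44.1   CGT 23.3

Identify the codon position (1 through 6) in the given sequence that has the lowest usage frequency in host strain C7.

4

Codon 1 GGA (Gly): 20.6 per 1000.
Codon 2 AGA (Arg): 6.2 per 1000.
Codon 3 CAT (His): 34.1 per 1000.
Codon 4 GCC (Ala): 4.3 per 1000.
Codon 5 GAA (Glu): 10.4 per 1000.
Codon 6 TGC (Cys): 16.7 per 1000.
Lowest frequency is 4.3 at codon 4.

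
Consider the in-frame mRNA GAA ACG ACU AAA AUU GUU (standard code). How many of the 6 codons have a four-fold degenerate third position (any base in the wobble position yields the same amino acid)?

Codon 1 GAA (Glu): third position 2-fold.
Codon 2 ACG (Thr): third position 4-fold.
Codon 3 ACU (Thr): third position 4-fold.
Codon 4 AAA (Lys): third position 2-fold.
Codon 5 AUU (Ile): third position 3-fold.
Codon 6 GUU (Val): third position 4-fold.
Four-fold degenerate third positions: 3.

3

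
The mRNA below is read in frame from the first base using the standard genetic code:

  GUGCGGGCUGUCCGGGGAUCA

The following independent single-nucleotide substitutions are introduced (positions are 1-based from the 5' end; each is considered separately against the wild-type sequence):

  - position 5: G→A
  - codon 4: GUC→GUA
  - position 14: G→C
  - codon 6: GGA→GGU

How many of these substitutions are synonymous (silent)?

Codon 2: CGG (Arg) → CAG (Gln) — missense.
Codon 4: GUC (Val) → GUA (Val) — synonymous.
Codon 5: CGG (Arg) → CCG (Pro) — missense.
Codon 6: GGA (Gly) → GGU (Gly) — synonymous.
Synonymous: 2 of 4.

2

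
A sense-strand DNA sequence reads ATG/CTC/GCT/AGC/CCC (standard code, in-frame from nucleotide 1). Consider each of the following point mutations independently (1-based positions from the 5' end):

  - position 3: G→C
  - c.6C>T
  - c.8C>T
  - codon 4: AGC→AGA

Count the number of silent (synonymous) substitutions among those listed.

1

Codon 1: ATG (Met) → ATC (Ile) — missense.
Codon 2: CTC (Leu) → CTT (Leu) — synonymous.
Codon 3: GCT (Ala) → GTT (Val) — missense.
Codon 4: AGC (Ser) → AGA (Arg) — missense.
Synonymous: 1 of 4.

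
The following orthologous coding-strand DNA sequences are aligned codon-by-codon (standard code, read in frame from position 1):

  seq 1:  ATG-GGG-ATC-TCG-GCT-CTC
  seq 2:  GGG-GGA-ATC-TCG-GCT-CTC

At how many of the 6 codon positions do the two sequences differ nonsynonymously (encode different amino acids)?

1

Codon 1: ATG Met / GGG Gly — nonsynonymous.
Codon 2: GGG Gly / GGA Gly — synonymous.
Codon 3: ATC Ile / ATC Ile — identical.
Codon 4: TCG Ser / TCG Ser — identical.
Codon 5: GCT Ala / GCT Ala — identical.
Codon 6: CTC Leu / CTC Leu — identical.
Nonsynonymous differences: 1.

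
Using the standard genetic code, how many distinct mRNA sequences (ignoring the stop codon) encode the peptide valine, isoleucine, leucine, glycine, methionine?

Val: 4 codons.
Ile: 3 codons.
Leu: 6 codons.
Gly: 4 codons.
Met: 1 codon.
4 × 3 × 6 × 4 × 1 = 288.

288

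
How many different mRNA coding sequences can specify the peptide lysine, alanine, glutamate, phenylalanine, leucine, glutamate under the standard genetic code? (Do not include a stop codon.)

Lys: 2 codons.
Ala: 4 codons.
Glu: 2 codons.
Phe: 2 codons.
Leu: 6 codons.
Glu: 2 codons.
2 × 4 × 2 × 2 × 6 × 2 = 384.

384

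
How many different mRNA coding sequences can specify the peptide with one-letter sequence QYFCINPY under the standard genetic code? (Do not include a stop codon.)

Gln: 2 codons.
Tyr: 2 codons.
Phe: 2 codons.
Cys: 2 codons.
Ile: 3 codons.
Asn: 2 codons.
Pro: 4 codons.
Tyr: 2 codons.
2 × 2 × 2 × 2 × 3 × 2 × 4 × 2 = 768.

768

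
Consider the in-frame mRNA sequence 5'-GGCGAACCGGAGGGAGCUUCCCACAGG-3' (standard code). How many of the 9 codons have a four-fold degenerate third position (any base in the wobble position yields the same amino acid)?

Codon 1 GGC (Gly): third position 4-fold.
Codon 2 GAA (Glu): third position 2-fold.
Codon 3 CCG (Pro): third position 4-fold.
Codon 4 GAG (Glu): third position 2-fold.
Codon 5 GGA (Gly): third position 4-fold.
Codon 6 GCU (Ala): third position 4-fold.
Codon 7 UCC (Ser): third position 4-fold.
Codon 8 CAC (His): third position 2-fold.
Codon 9 AGG (Arg): third position 2-fold.
Four-fold degenerate third positions: 5.

5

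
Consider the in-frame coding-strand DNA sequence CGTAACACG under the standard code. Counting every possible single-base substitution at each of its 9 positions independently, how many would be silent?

7

Codon 1 (CGT, Arg): 3 synonymous substitutions.
Codon 2 (AAC, Asn): 1 synonymous substitution.
Codon 3 (ACG, Thr): 3 synonymous substitutions.
Total: 3 + 1 + 3 = 7.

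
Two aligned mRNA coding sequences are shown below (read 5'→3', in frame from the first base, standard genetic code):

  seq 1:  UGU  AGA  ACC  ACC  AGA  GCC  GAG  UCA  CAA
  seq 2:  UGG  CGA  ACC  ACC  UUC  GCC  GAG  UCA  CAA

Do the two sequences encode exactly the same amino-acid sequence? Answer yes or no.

Codon 1: UGU Cys / UGG Trp — nonsynonymous.
Codon 2: AGA Arg / CGA Arg — synonymous.
Codon 3: ACC Thr / ACC Thr — identical.
Codon 4: ACC Thr / ACC Thr — identical.
Codon 5: AGA Arg / UUC Phe — nonsynonymous.
Codon 6: GCC Ala / GCC Ala — identical.
Codon 7: GAG Glu / GAG Glu — identical.
Codon 8: UCA Ser / UCA Ser — identical.
Codon 9: CAA Gln / CAA Gln — identical.
Nonsynonymous differences: 2 → different protein.

no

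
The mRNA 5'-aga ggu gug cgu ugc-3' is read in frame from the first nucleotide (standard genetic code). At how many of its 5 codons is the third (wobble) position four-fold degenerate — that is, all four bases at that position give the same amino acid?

Codon 1 AGA (Arg): third position 2-fold.
Codon 2 GGU (Gly): third position 4-fold.
Codon 3 GUG (Val): third position 4-fold.
Codon 4 CGU (Arg): third position 4-fold.
Codon 5 UGC (Cys): third position 2-fold.
Four-fold degenerate third positions: 3.

3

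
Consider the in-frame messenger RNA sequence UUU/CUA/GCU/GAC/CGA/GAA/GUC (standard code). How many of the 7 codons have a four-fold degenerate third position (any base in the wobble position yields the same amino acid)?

4

Codon 1 UUU (Phe): third position 2-fold.
Codon 2 CUA (Leu): third position 4-fold.
Codon 3 GCU (Ala): third position 4-fold.
Codon 4 GAC (Asp): third position 2-fold.
Codon 5 CGA (Arg): third position 4-fold.
Codon 6 GAA (Glu): third position 2-fold.
Codon 7 GUC (Val): third position 4-fold.
Four-fold degenerate third positions: 4.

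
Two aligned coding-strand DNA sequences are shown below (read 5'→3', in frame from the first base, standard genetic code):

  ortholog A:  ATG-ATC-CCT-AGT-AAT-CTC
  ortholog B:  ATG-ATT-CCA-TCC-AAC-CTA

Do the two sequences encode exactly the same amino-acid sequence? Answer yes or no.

Codon 1: ATG Met / ATG Met — identical.
Codon 2: ATC Ile / ATT Ile — synonymous.
Codon 3: CCT Pro / CCA Pro — synonymous.
Codon 4: AGT Ser / TCC Ser — synonymous.
Codon 5: AAT Asn / AAC Asn — synonymous.
Codon 6: CTC Leu / CTA Leu — synonymous.
Nonsynonymous differences: 0 → same protein.

yes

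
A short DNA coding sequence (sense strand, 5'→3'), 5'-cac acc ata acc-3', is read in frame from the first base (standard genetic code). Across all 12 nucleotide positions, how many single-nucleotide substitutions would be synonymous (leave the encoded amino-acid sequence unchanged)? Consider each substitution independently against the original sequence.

9

Codon 1 (CAC, His): 1 synonymous substitution.
Codon 2 (ACC, Thr): 3 synonymous substitutions.
Codon 3 (ATA, Ile): 2 synonymous substitutions.
Codon 4 (ACC, Thr): 3 synonymous substitutions.
Total: 1 + 3 + 2 + 3 = 9.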